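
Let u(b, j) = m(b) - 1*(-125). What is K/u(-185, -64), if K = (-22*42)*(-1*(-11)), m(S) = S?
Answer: 847/5 ≈ 169.40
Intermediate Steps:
u(b, j) = 125 + b (u(b, j) = b - 1*(-125) = b + 125 = 125 + b)
K = -10164 (K = -924*11 = -10164)
K/u(-185, -64) = -10164/(125 - 185) = -10164/(-60) = -10164*(-1/60) = 847/5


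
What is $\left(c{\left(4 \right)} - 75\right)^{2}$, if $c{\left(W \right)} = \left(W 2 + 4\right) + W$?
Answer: $3481$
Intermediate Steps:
$c{\left(W \right)} = 4 + 3 W$ ($c{\left(W \right)} = \left(2 W + 4\right) + W = \left(4 + 2 W\right) + W = 4 + 3 W$)
$\left(c{\left(4 \right)} - 75\right)^{2} = \left(\left(4 + 3 \cdot 4\right) - 75\right)^{2} = \left(\left(4 + 12\right) - 75\right)^{2} = \left(16 - 75\right)^{2} = \left(-59\right)^{2} = 3481$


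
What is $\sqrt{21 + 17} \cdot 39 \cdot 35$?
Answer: $1365 \sqrt{38} \approx 8414.4$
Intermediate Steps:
$\sqrt{21 + 17} \cdot 39 \cdot 35 = \sqrt{38} \cdot 39 \cdot 35 = 39 \sqrt{38} \cdot 35 = 1365 \sqrt{38}$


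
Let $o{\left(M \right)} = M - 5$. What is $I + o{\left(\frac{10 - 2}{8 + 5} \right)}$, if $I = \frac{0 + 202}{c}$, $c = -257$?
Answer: $- \frac{17275}{3341} \approx -5.1706$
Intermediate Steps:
$I = - \frac{202}{257}$ ($I = \frac{0 + 202}{-257} = 202 \left(- \frac{1}{257}\right) = - \frac{202}{257} \approx -0.78599$)
$o{\left(M \right)} = -5 + M$
$I + o{\left(\frac{10 - 2}{8 + 5} \right)} = - \frac{202}{257} - \left(5 - \frac{10 - 2}{8 + 5}\right) = - \frac{202}{257} - \left(5 - \frac{8}{13}\right) = - \frac{202}{257} + \left(-5 + 8 \cdot \frac{1}{13}\right) = - \frac{202}{257} + \left(-5 + \frac{8}{13}\right) = - \frac{202}{257} - \frac{57}{13} = - \frac{17275}{3341}$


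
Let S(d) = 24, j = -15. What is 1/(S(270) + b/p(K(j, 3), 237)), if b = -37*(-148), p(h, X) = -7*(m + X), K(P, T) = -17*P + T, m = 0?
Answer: 1659/34340 ≈ 0.048311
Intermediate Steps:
K(P, T) = T - 17*P
p(h, X) = -7*X (p(h, X) = -7*(0 + X) = -7*X)
b = 5476
1/(S(270) + b/p(K(j, 3), 237)) = 1/(24 + 5476/((-7*237))) = 1/(24 + 5476/(-1659)) = 1/(24 + 5476*(-1/1659)) = 1/(24 - 5476/1659) = 1/(34340/1659) = 1659/34340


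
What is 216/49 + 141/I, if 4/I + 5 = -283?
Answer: -497232/49 ≈ -10148.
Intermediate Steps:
I = -1/72 (I = 4/(-5 - 283) = 4/(-288) = 4*(-1/288) = -1/72 ≈ -0.013889)
216/49 + 141/I = 216/49 + 141/(-1/72) = 216*(1/49) + 141*(-72) = 216/49 - 10152 = -497232/49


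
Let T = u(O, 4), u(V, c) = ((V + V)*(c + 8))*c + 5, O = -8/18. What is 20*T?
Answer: -2260/3 ≈ -753.33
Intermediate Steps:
O = -4/9 (O = -8*1/18 = -4/9 ≈ -0.44444)
u(V, c) = 5 + 2*V*c*(8 + c) (u(V, c) = ((2*V)*(8 + c))*c + 5 = (2*V*(8 + c))*c + 5 = 2*V*c*(8 + c) + 5 = 5 + 2*V*c*(8 + c))
T = -113/3 (T = 5 + 2*(-4/9)*4**2 + 16*(-4/9)*4 = 5 + 2*(-4/9)*16 - 256/9 = 5 - 128/9 - 256/9 = -113/3 ≈ -37.667)
20*T = 20*(-113/3) = -2260/3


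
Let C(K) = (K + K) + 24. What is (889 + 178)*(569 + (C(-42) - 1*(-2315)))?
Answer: 3013208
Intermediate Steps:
C(K) = 24 + 2*K (C(K) = 2*K + 24 = 24 + 2*K)
(889 + 178)*(569 + (C(-42) - 1*(-2315))) = (889 + 178)*(569 + ((24 + 2*(-42)) - 1*(-2315))) = 1067*(569 + ((24 - 84) + 2315)) = 1067*(569 + (-60 + 2315)) = 1067*(569 + 2255) = 1067*2824 = 3013208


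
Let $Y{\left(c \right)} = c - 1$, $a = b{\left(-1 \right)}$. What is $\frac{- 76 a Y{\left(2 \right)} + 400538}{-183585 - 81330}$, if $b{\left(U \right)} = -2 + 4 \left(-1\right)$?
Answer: $- \frac{400994}{264915} \approx -1.5137$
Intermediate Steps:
$b{\left(U \right)} = -6$ ($b{\left(U \right)} = -2 - 4 = -6$)
$a = -6$
$Y{\left(c \right)} = -1 + c$
$\frac{- 76 a Y{\left(2 \right)} + 400538}{-183585 - 81330} = \frac{\left(-76\right) \left(-6\right) \left(-1 + 2\right) + 400538}{-183585 - 81330} = \frac{456 \cdot 1 + 400538}{-264915} = \left(456 + 400538\right) \left(- \frac{1}{264915}\right) = 400994 \left(- \frac{1}{264915}\right) = - \frac{400994}{264915}$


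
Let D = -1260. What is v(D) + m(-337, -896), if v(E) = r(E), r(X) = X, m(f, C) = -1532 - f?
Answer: -2455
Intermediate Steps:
v(E) = E
v(D) + m(-337, -896) = -1260 + (-1532 - 1*(-337)) = -1260 + (-1532 + 337) = -1260 - 1195 = -2455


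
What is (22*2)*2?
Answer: 88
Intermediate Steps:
(22*2)*2 = 44*2 = 88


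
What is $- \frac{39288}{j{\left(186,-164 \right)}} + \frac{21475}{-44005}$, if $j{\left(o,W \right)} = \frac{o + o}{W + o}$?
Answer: $- \frac{634051573}{272831} \approx -2324.0$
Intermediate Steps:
$j{\left(o,W \right)} = \frac{2 o}{W + o}$
$- \frac{39288}{j{\left(186,-164 \right)}} + \frac{21475}{-44005} = - \frac{39288}{2 \cdot 186 \frac{1}{-164 + 186}} + \frac{21475}{-44005} = - \frac{39288}{2 \cdot 186 \cdot \frac{1}{22}} + 21475 \left(- \frac{1}{44005}\right) = - \frac{39288}{2 \cdot 186 \cdot \frac{1}{22}} - \frac{4295}{8801} = - \frac{39288}{\frac{186}{11}} - \frac{4295}{8801} = \left(-39288\right) \frac{11}{186} - \frac{4295}{8801} = - \frac{72028}{31} - \frac{4295}{8801} = - \frac{634051573}{272831}$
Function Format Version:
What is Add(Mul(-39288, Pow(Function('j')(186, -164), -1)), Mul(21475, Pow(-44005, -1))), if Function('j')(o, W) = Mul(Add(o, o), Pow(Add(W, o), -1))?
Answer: Rational(-634051573, 272831) ≈ -2324.0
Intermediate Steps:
Function('j')(o, W) = Mul(2, o, Pow(Add(W, o), -1)) (Function('j')(o, W) = Mul(Mul(2, o), Pow(Add(W, o), -1)) = Mul(2, o, Pow(Add(W, o), -1)))
Add(Mul(-39288, Pow(Function('j')(186, -164), -1)), Mul(21475, Pow(-44005, -1))) = Add(Mul(-39288, Pow(Mul(2, 186, Pow(Add(-164, 186), -1)), -1)), Mul(21475, Pow(-44005, -1))) = Add(Mul(-39288, Pow(Mul(2, 186, Pow(22, -1)), -1)), Mul(21475, Rational(-1, 44005))) = Add(Mul(-39288, Pow(Mul(2, 186, Rational(1, 22)), -1)), Rational(-4295, 8801)) = Add(Mul(-39288, Pow(Rational(186, 11), -1)), Rational(-4295, 8801)) = Add(Mul(-39288, Rational(11, 186)), Rational(-4295, 8801)) = Add(Rational(-72028, 31), Rational(-4295, 8801)) = Rational(-634051573, 272831)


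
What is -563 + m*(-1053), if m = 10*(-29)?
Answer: 304807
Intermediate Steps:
m = -290
-563 + m*(-1053) = -563 - 290*(-1053) = -563 + 305370 = 304807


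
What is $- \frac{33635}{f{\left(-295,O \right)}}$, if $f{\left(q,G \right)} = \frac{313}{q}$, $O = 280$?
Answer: $\frac{9922325}{313} \approx 31701.0$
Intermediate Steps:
$- \frac{33635}{f{\left(-295,O \right)}} = - \frac{33635}{313 \frac{1}{-295}} = - \frac{33635}{313 \left(- \frac{1}{295}\right)} = - \frac{33635}{- \frac{313}{295}} = \left(-33635\right) \left(- \frac{295}{313}\right) = \frac{9922325}{313}$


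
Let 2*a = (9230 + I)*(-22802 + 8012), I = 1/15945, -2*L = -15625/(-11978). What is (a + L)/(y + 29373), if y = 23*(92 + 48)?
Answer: -1738150811003483/829988176204 ≈ -2094.2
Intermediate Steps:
L = -15625/23956 (L = -(-15625)/(2*(-11978)) = -(-15625)*(-1)/(2*11978) = -½*15625/11978 = -15625/23956 ≈ -0.65224)
I = 1/15945 ≈ 6.2716e-5
y = 3220 (y = 23*140 = 3220)
a = -72555969043/1063 (a = ((9230 + 1/15945)*(-22802 + 8012))/2 = ((147172351/15945)*(-14790))/2 = (½)*(-145111938086/1063) = -72555969043/1063 ≈ -6.8256e+7)
(a + L)/(y + 29373) = (-72555969043/1063 - 15625/23956)/(3220 + 29373) = -1738150811003483/25465228/32593 = -1738150811003483/25465228*1/32593 = -1738150811003483/829988176204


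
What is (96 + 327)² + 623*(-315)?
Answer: -17316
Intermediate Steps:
(96 + 327)² + 623*(-315) = 423² - 196245 = 178929 - 196245 = -17316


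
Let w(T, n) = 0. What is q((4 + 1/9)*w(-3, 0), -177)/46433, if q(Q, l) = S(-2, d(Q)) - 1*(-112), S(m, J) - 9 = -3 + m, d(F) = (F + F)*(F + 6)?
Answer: 116/46433 ≈ 0.0024982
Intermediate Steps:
d(F) = 2*F*(6 + F) (d(F) = (2*F)*(6 + F) = 2*F*(6 + F))
S(m, J) = 6 + m (S(m, J) = 9 + (-3 + m) = 6 + m)
q(Q, l) = 116 (q(Q, l) = (6 - 2) - 1*(-112) = 4 + 112 = 116)
q((4 + 1/9)*w(-3, 0), -177)/46433 = 116/46433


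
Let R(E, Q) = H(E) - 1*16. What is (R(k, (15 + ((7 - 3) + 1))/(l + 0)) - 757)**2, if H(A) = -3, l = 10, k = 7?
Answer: 602176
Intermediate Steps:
R(E, Q) = -19 (R(E, Q) = -3 - 1*16 = -3 - 16 = -19)
(R(k, (15 + ((7 - 3) + 1))/(l + 0)) - 757)**2 = (-19 - 757)**2 = (-776)**2 = 602176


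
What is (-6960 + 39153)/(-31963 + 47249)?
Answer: 32193/15286 ≈ 2.1060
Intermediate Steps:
(-6960 + 39153)/(-31963 + 47249) = 32193/15286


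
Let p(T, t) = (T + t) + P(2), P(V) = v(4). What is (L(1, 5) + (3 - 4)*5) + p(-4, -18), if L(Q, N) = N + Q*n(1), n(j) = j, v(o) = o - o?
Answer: -21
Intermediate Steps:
v(o) = 0
P(V) = 0
L(Q, N) = N + Q (L(Q, N) = N + Q*1 = N + Q)
p(T, t) = T + t (p(T, t) = (T + t) + 0 = T + t)
(L(1, 5) + (3 - 4)*5) + p(-4, -18) = ((5 + 1) + (3 - 4)*5) + (-4 - 18) = (6 - 1*5) - 22 = (6 - 5) - 22 = 1 - 22 = -21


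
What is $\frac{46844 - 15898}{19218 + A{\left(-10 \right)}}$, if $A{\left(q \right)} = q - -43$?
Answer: $\frac{30946}{19251} \approx 1.6075$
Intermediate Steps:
$A{\left(q \right)} = 43 + q$ ($A{\left(q \right)} = q + 43 = 43 + q$)
$\frac{46844 - 15898}{19218 + A{\left(-10 \right)}} = \frac{46844 - 15898}{19218 + \left(43 - 10\right)} = \frac{30946}{19218 + 33} = \frac{30946}{19251}$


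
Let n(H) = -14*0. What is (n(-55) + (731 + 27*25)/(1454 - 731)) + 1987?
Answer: 1438007/723 ≈ 1988.9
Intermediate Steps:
n(H) = 0
(n(-55) + (731 + 27*25)/(1454 - 731)) + 1987 = (0 + (731 + 27*25)/(1454 - 731)) + 1987 = (0 + (731 + 675)/723) + 1987 = (0 + 1406*(1/723)) + 1987 = (0 + 1406/723) + 1987 = 1406/723 + 1987 = 1438007/723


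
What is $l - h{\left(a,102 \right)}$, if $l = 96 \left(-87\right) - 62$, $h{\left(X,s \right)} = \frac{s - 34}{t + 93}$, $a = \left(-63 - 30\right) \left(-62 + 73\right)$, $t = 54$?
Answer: $- \frac{1236926}{147} \approx -8414.5$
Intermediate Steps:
$a = -1023$ ($a = \left(-93\right) 11 = -1023$)
$h{\left(X,s \right)} = - \frac{34}{147} + \frac{s}{147}$ ($h{\left(X,s \right)} = \frac{s - 34}{54 + 93} = \frac{-34 + s}{147} = \left(-34 + s\right) \frac{1}{147} = - \frac{34}{147} + \frac{s}{147}$)
$l = -8414$ ($l = -8352 - 62 = -8414$)
$l - h{\left(a,102 \right)} = -8414 - \left(- \frac{34}{147} + \frac{1}{147} \cdot 102\right) = -8414 - \left(- \frac{34}{147} + \frac{34}{49}\right) = -8414 - \frac{68}{147} = - \frac{1236926}{147}$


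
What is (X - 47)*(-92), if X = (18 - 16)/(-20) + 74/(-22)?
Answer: 255346/55 ≈ 4642.7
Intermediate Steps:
X = -381/110 (X = 2*(-1/20) + 74*(-1/22) = -1/10 - 37/11 = -381/110 ≈ -3.4636)
(X - 47)*(-92) = (-381/110 - 47)*(-92) = -5551/110*(-92) = 255346/55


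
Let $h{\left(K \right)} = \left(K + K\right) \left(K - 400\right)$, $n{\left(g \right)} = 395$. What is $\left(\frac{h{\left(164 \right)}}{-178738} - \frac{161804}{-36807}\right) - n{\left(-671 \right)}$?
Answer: $- \frac{1283430049481}{3289404783} \approx -390.17$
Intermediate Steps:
$h{\left(K \right)} = 2 K \left(-400 + K\right)$
$\left(\frac{h{\left(164 \right)}}{-178738} - \frac{161804}{-36807}\right) - n{\left(-671 \right)} = \left(\frac{2 \cdot 164 \left(-400 + 164\right)}{-178738} - \frac{161804}{-36807}\right) - 395 = \left(2 \cdot 164 \left(-236\right) \left(- \frac{1}{178738}\right) - - \frac{161804}{36807}\right) - 395 = \left(\left(-77408\right) \left(- \frac{1}{178738}\right) + \frac{161804}{36807}\right) - 395 = \left(\frac{38704}{89369} + \frac{161804}{36807}\right) - 395 = \frac{15884839804}{3289404783} - 395 = - \frac{1283430049481}{3289404783}$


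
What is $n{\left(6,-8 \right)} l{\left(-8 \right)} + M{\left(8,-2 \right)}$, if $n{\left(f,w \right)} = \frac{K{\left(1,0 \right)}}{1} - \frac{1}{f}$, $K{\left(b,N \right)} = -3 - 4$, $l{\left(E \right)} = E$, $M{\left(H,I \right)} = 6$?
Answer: $\frac{190}{3} \approx 63.333$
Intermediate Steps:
$K{\left(b,N \right)} = -7$
$n{\left(f,w \right)} = -7 - \frac{1}{f}$ ($n{\left(f,w \right)} = - \frac{7}{1} - \frac{1}{f} = \left(-7\right) 1 - \frac{1}{f} = -7 - \frac{1}{f}$)
$n{\left(6,-8 \right)} l{\left(-8 \right)} + M{\left(8,-2 \right)} = \left(-7 - \frac{1}{6}\right) \left(-8\right) + 6 = \left(- \frac{43}{6}\right) \left(-8\right) + 6 = \frac{172}{3} + 6 = \frac{190}{3}$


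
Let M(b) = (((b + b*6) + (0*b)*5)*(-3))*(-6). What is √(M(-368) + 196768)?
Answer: 40*√94 ≈ 387.81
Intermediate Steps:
M(b) = 126*b (M(b) = (((b + 6*b) + 0*5)*(-3))*(-6) = ((7*b + 0)*(-3))*(-6) = ((7*b)*(-3))*(-6) = -21*b*(-6) = 126*b)
√(M(-368) + 196768) = √(126*(-368) + 196768) = √(-46368 + 196768) = √150400 = 40*√94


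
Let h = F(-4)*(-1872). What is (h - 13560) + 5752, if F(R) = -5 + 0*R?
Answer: 1552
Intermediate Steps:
F(R) = -5 (F(R) = -5 + 0 = -5)
h = 9360 (h = -5*(-1872) = 9360)
(h - 13560) + 5752 = (9360 - 13560) + 5752 = -4200 + 5752 = 1552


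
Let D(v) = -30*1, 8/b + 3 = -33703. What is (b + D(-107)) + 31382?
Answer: 528375252/16853 ≈ 31352.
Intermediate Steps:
b = -4/16853 (b = 8/(-3 - 33703) = 8/(-33706) = 8*(-1/33706) = -4/16853 ≈ -0.00023735)
D(v) = -30
(b + D(-107)) + 31382 = (-4/16853 - 30) + 31382 = -505594/16853 + 31382 = 528375252/16853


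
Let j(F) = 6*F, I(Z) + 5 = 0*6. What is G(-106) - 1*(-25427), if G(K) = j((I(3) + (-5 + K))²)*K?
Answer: -8532589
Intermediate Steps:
I(Z) = -5 (I(Z) = -5 + 0*6 = -5 + 0 = -5)
G(K) = 6*K*(-10 + K)² (G(K) = (6*(-5 + (-5 + K))²)*K = (6*(-10 + K)²)*K = 6*K*(-10 + K)²)
G(-106) - 1*(-25427) = 6*(-106)*(-10 - 106)² - 1*(-25427) = 6*(-106)*(-116)² + 25427 = 6*(-106)*13456 + 25427 = -8558016 + 25427 = -8532589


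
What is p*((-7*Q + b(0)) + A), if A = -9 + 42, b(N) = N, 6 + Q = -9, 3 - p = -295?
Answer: 41124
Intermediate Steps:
p = 298 (p = 3 - 1*(-295) = 3 + 295 = 298)
Q = -15 (Q = -6 - 9 = -15)
A = 33
p*((-7*Q + b(0)) + A) = 298*((-7*(-15) + 0) + 33) = 298*((105 + 0) + 33) = 298*(105 + 33) = 298*138 = 41124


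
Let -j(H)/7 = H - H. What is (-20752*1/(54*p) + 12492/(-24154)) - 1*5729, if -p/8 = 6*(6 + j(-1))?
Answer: -67242244519/11738844 ≈ -5728.2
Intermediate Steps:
j(H) = 0 (j(H) = -7*(H - H) = -7*0 = 0)
p = -288 (p = -48*(6 + 0) = -48*6 = -8*36 = -288)
(-20752*1/(54*p) + 12492/(-24154)) - 1*5729 = (-20752/(-3*(-288)*(-18)) + 12492/(-24154)) - 1*5729 = (-20752/(864*(-18)) + 12492*(-1/24154)) - 5729 = (-20752/(-15552) - 6246/12077) - 5729 = (-20752*(-1/15552) - 6246/12077) - 5729 = (1297/972 - 6246/12077) - 5729 = 9592757/11738844 - 5729 = -67242244519/11738844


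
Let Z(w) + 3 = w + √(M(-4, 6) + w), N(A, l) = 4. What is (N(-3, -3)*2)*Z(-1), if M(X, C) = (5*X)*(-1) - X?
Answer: -32 + 8*√23 ≈ 6.3667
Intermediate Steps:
M(X, C) = -6*X (M(X, C) = -5*X - X = -6*X)
Z(w) = -3 + w + √(24 + w) (Z(w) = -3 + (w + √(-6*(-4) + w)) = -3 + (w + √(24 + w)) = -3 + w + √(24 + w))
(N(-3, -3)*2)*Z(-1) = (4*2)*(-3 - 1 + √(24 - 1)) = 8*(-3 - 1 + √23) = 8*(-4 + √23) = -32 + 8*√23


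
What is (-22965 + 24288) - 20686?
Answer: -19363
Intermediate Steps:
(-22965 + 24288) - 20686 = 1323 - 20686 = -19363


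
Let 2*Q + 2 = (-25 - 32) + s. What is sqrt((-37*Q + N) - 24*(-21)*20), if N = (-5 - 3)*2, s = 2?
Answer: sqrt(44474)/2 ≈ 105.44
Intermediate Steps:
Q = -57/2 (Q = -1 + ((-25 - 32) + 2)/2 = -1 + (-57 + 2)/2 = -1 + (1/2)*(-55) = -1 - 55/2 = -57/2 ≈ -28.500)
N = -16 (N = -8*2 = -16)
sqrt((-37*Q + N) - 24*(-21)*20) = sqrt((-37*(-57/2) - 16) - 24*(-21)*20) = sqrt((2109/2 - 16) + 504*20) = sqrt(2077/2 + 10080) = sqrt(22237/2) = sqrt(44474)/2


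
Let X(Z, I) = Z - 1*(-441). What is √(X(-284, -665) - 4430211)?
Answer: I*√4430054 ≈ 2104.8*I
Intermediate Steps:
X(Z, I) = 441 + Z (X(Z, I) = Z + 441 = 441 + Z)
√(X(-284, -665) - 4430211) = √((441 - 284) - 4430211) = √(157 - 4430211) = √(-4430054) = I*√4430054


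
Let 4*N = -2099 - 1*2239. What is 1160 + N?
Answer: 151/2 ≈ 75.500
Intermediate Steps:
N = -2169/2 (N = (-2099 - 1*2239)/4 = (-2099 - 2239)/4 = (1/4)*(-4338) = -2169/2 ≈ -1084.5)
1160 + N = 1160 - 2169/2 = 151/2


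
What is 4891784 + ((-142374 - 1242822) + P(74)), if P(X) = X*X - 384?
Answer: 3511680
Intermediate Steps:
P(X) = -384 + X² (P(X) = X² - 384 = -384 + X²)
4891784 + ((-142374 - 1242822) + P(74)) = 4891784 + ((-142374 - 1242822) + (-384 + 74²)) = 4891784 + (-1385196 + (-384 + 5476)) = 4891784 + (-1385196 + 5092) = 4891784 - 1380104 = 3511680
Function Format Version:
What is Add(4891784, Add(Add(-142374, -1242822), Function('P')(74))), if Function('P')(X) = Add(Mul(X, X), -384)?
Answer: 3511680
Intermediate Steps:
Function('P')(X) = Add(-384, Pow(X, 2)) (Function('P')(X) = Add(Pow(X, 2), -384) = Add(-384, Pow(X, 2)))
Add(4891784, Add(Add(-142374, -1242822), Function('P')(74))) = Add(4891784, Add(Add(-142374, -1242822), Add(-384, Pow(74, 2)))) = Add(4891784, Add(-1385196, Add(-384, 5476))) = Add(4891784, Add(-1385196, 5092)) = Add(4891784, -1380104) = 3511680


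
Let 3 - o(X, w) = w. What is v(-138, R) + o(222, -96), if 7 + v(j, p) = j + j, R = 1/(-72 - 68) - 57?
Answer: -184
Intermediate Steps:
o(X, w) = 3 - w
R = -7981/140 (R = 1/(-140) - 57 = -1/140 - 57 = -7981/140 ≈ -57.007)
v(j, p) = -7 + 2*j (v(j, p) = -7 + (j + j) = -7 + 2*j)
v(-138, R) + o(222, -96) = (-7 + 2*(-138)) + (3 - 1*(-96)) = (-7 - 276) + (3 + 96) = -283 + 99 = -184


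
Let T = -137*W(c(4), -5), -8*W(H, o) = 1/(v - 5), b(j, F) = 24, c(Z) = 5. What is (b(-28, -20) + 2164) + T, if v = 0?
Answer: 87383/40 ≈ 2184.6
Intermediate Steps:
W(H, o) = 1/40 (W(H, o) = -1/(8*(0 - 5)) = -⅛/(-5) = -⅛*(-⅕) = 1/40)
T = -137/40 (T = -137*1/40 = -137/40 ≈ -3.4250)
(b(-28, -20) + 2164) + T = (24 + 2164) - 137/40 = 2188 - 137/40 = 87383/40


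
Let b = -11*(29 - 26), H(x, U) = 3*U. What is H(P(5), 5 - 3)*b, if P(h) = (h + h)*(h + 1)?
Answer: -198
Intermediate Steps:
P(h) = 2*h*(1 + h) (P(h) = (2*h)*(1 + h) = 2*h*(1 + h))
b = -33 (b = -11*3 = -33)
H(P(5), 5 - 3)*b = (3*(5 - 3))*(-33) = (3*2)*(-33) = 6*(-33) = -198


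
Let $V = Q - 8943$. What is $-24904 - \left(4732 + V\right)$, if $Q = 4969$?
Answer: $-25662$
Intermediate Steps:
$V = -3974$ ($V = 4969 - 8943 = -3974$)
$-24904 - \left(4732 + V\right) = -24904 - 758 = -25662$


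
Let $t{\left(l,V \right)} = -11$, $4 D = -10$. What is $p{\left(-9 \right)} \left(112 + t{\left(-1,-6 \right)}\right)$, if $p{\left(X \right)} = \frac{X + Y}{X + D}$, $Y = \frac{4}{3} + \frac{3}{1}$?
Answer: $\frac{2828}{69} \approx 40.985$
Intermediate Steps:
$D = - \frac{5}{2}$ ($D = \frac{1}{4} \left(-10\right) = - \frac{5}{2} \approx -2.5$)
$Y = \frac{13}{3}$ ($Y = 4 \cdot \frac{1}{3} + 3 \cdot 1 = \frac{4}{3} + 3 = \frac{13}{3} \approx 4.3333$)
$p{\left(X \right)} = \frac{\frac{13}{3} + X}{- \frac{5}{2} + X}$ ($p{\left(X \right)} = \frac{X + \frac{13}{3}}{X - \frac{5}{2}} = \frac{\frac{13}{3} + X}{- \frac{5}{2} + X}$)
$p{\left(-9 \right)} \left(112 + t{\left(-1,-6 \right)}\right) = \frac{2 \left(13 + 3 \left(-9\right)\right)}{3 \left(-5 + 2 \left(-9\right)\right)} \left(112 - 11\right) = \frac{2 \left(13 - 27\right)}{3 \left(-5 - 18\right)} 101 = \frac{2}{3} \frac{1}{-23} \left(-14\right) 101 = \frac{2}{3} \left(- \frac{1}{23}\right) \left(-14\right) 101 = \frac{28}{69} \cdot 101 = \frac{2828}{69}$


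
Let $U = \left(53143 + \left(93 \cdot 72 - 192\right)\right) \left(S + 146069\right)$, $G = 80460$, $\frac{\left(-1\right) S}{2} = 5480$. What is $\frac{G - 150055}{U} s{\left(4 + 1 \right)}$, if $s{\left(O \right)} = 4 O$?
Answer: $- \frac{1391900}{8058846523} \approx -0.00017272$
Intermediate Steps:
$S = -10960$ ($S = \left(-2\right) 5480 = -10960$)
$U = 8058846523$ ($U = \left(53143 + \left(93 \cdot 72 - 192\right)\right) \left(-10960 + 146069\right) = \left(53143 + \left(6696 - 192\right)\right) 135109 = \left(53143 + 6504\right) 135109 = 59647 \cdot 135109 = 8058846523$)
$\frac{G - 150055}{U} s{\left(4 + 1 \right)} = \frac{80460 - 150055}{8058846523} \cdot 4 \left(4 + 1\right) = \left(-69595\right) \frac{1}{8058846523} \cdot 4 \cdot 5 = \left(- \frac{69595}{8058846523}\right) 20 = - \frac{1391900}{8058846523}$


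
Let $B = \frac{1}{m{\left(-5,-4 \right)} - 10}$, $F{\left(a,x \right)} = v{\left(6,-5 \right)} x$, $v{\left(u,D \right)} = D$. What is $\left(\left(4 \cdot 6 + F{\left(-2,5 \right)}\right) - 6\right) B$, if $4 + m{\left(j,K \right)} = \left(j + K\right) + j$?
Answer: $\frac{1}{4} \approx 0.25$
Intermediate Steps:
$F{\left(a,x \right)} = - 5 x$
$m{\left(j,K \right)} = -4 + K + 2 j$ ($m{\left(j,K \right)} = -4 + \left(\left(j + K\right) + j\right) = -4 + \left(\left(K + j\right) + j\right) = -4 + \left(K + 2 j\right) = -4 + K + 2 j$)
$B = - \frac{1}{28}$ ($B = \frac{1}{\left(-4 - 4 + 2 \left(-5\right)\right) - 10} = \frac{1}{\left(-4 - 4 - 10\right) - 10} = \frac{1}{-18 - 10} = \frac{1}{-28} = - \frac{1}{28} \approx -0.035714$)
$\left(\left(4 \cdot 6 + F{\left(-2,5 \right)}\right) - 6\right) B = \left(\left(4 \cdot 6 - 25\right) - 6\right) \left(- \frac{1}{28}\right) = \left(\left(24 - 25\right) - 6\right) \left(- \frac{1}{28}\right) = \left(-1 - 6\right) \left(- \frac{1}{28}\right) = \left(-7\right) \left(- \frac{1}{28}\right) = \frac{1}{4}$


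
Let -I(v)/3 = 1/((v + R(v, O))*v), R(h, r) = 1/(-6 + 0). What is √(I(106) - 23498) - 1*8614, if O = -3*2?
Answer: -8614 + I*√26615222072345/33655 ≈ -8614.0 + 153.29*I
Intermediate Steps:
O = -6
R(h, r) = -⅙ (R(h, r) = 1/(-6) = -⅙)
I(v) = -3/(v*(-⅙ + v)) (I(v) = -3/((v - ⅙)*v) = -3/((-⅙ + v)*v) = -3/(v*(-⅙ + v)))
√(I(106) - 23498) - 1*8614 = √(-18/(106*(-1 + 6*106)) - 23498) - 1*8614 = √(-18*1/106/(-1 + 636) - 23498) - 8614 = √(-18*1/106/635 - 23498) - 8614 = √(-18*1/106*1/635 - 23498) - 8614 = √(-9/33655 - 23498) - 8614 = √(-790825199/33655) - 8614 = I*√26615222072345/33655 - 8614 = -8614 + I*√26615222072345/33655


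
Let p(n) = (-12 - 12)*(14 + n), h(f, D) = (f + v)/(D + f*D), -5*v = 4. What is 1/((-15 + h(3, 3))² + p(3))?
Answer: -3600/678479 ≈ -0.0053060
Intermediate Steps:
v = -⅘ (v = -⅕*4 = -⅘ ≈ -0.80000)
h(f, D) = (-⅘ + f)/(D + D*f) (h(f, D) = (f - ⅘)/(D + f*D) = (-⅘ + f)/(D + D*f))
p(n) = -336 - 24*n (p(n) = -24*(14 + n) = -336 - 24*n)
1/((-15 + h(3, 3))² + p(3)) = 1/((-15 + (-⅘ + 3)/(3*(1 + 3)))² + (-336 - 24*3)) = 1/((-15 + (⅓)*(11/5)/4)² + (-336 - 72)) = 1/((-15 + (⅓)*(¼)*(11/5))² - 408) = 1/((-15 + 11/60)² - 408) = 1/((-889/60)² - 408) = 1/(790321/3600 - 408) = 1/(-678479/3600) = -3600/678479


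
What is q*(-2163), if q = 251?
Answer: -542913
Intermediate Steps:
q*(-2163) = 251*(-2163) = -542913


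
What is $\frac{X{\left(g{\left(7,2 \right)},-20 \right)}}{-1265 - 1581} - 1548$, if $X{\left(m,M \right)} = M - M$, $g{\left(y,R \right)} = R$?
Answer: $-1548$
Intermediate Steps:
$X{\left(m,M \right)} = 0$
$\frac{X{\left(g{\left(7,2 \right)},-20 \right)}}{-1265 - 1581} - 1548 = \frac{0}{-1265 - 1581} - 1548 = \frac{0}{-2846} - 1548 = 0 \left(- \frac{1}{2846}\right) - 1548 = 0 - 1548 = -1548$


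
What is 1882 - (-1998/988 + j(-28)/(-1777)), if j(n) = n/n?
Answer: 1653866833/877838 ≈ 1884.0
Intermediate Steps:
j(n) = 1
1882 - (-1998/988 + j(-28)/(-1777)) = 1882 - (-1998/988 + 1/(-1777)) = 1882 - (-1998*1/988 + 1*(-1/1777)) = 1882 - (-999/494 - 1/1777) = 1882 - 1*(-1775717/877838) = 1882 + 1775717/877838 = 1653866833/877838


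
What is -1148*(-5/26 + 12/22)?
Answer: -57974/143 ≈ -405.41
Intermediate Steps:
-1148*(-5/26 + 12/22) = -1148*(-5*1/26 + 12*(1/22)) = -1148*(-5/26 + 6/11) = -1148*101/286 = -57974/143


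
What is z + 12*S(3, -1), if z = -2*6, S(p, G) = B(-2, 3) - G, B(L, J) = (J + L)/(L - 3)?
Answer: -12/5 ≈ -2.4000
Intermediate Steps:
B(L, J) = (J + L)/(-3 + L)
S(p, G) = -1/5 - G (S(p, G) = (3 - 2)/(-3 - 2) - G = 1/(-5) - G = -1/5*1 - G = -1/5 - G)
z = -12
z + 12*S(3, -1) = -12 + 12*(-1/5 - 1*(-1)) = -12 + 12*(-1/5 + 1) = -12 + 12*(4/5) = -12 + 48/5 = -12/5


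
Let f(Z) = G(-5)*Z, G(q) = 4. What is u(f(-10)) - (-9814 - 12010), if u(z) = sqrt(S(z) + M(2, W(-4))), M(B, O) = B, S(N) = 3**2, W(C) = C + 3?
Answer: 21824 + sqrt(11) ≈ 21827.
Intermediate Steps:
W(C) = 3 + C
f(Z) = 4*Z
S(N) = 9
u(z) = sqrt(11) (u(z) = sqrt(9 + 2) = sqrt(11))
u(f(-10)) - (-9814 - 12010) = sqrt(11) - (-9814 - 12010) = sqrt(11) - 1*(-21824) = sqrt(11) + 21824 = 21824 + sqrt(11)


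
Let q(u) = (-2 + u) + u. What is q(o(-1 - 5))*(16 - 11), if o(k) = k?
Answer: -70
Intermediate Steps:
q(u) = -2 + 2*u
q(o(-1 - 5))*(16 - 11) = (-2 + 2*(-1 - 5))*(16 - 11) = (-2 + 2*(-6))*5 = (-2 - 12)*5 = -14*5 = -70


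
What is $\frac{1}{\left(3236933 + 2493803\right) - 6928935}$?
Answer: $- \frac{1}{1198199} \approx -8.3459 \cdot 10^{-7}$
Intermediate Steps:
$\frac{1}{\left(3236933 + 2493803\right) - 6928935} = \frac{1}{5730736 - 6928935} = \frac{1}{-1198199} = - \frac{1}{1198199}$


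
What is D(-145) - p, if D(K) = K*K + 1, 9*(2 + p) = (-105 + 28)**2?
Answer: 183323/9 ≈ 20369.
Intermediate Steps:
p = 5911/9 (p = -2 + (-105 + 28)**2/9 = -2 + (1/9)*(-77)**2 = -2 + (1/9)*5929 = -2 + 5929/9 = 5911/9 ≈ 656.78)
D(K) = 1 + K**2 (D(K) = K**2 + 1 = 1 + K**2)
D(-145) - p = (1 + (-145)**2) - 1*5911/9 = (1 + 21025) - 5911/9 = 21026 - 5911/9 = 183323/9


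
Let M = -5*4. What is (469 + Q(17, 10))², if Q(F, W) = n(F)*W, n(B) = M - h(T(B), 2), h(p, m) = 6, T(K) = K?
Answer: 43681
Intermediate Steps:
M = -20
n(B) = -26 (n(B) = -20 - 1*6 = -20 - 6 = -26)
Q(F, W) = -26*W
(469 + Q(17, 10))² = (469 - 26*10)² = (469 - 260)² = 209² = 43681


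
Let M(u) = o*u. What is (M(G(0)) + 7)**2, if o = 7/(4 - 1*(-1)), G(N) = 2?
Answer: 2401/25 ≈ 96.040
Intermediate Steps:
o = 7/5 (o = 7/(4 + 1) = 7/5 ≈ 1.4000)
M(u) = 7*u/5
(M(G(0)) + 7)**2 = ((7/5)*2 + 7)**2 = (14/5 + 7)**2 = (49/5)**2 = 2401/25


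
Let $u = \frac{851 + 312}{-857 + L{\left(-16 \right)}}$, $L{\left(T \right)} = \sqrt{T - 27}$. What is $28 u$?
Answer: $- \frac{6976837}{183623} - \frac{8141 i \sqrt{43}}{183623} \approx -37.995 - 0.29073 i$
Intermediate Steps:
$L{\left(T \right)} = \sqrt{-27 + T}$
$u = \frac{1163}{-857 + i \sqrt{43}}$ ($u = \frac{851 + 312}{-857 + \sqrt{-27 - 16}} = \frac{1163}{-857 + \sqrt{-43}} = \frac{1163}{-857 + i \sqrt{43}} \approx -1.357 - 0.010383 i$)
$28 u = 28 \left(- \frac{996691}{734492} - \frac{1163 i \sqrt{43}}{734492}\right) = - \frac{6976837}{183623} - \frac{8141 i \sqrt{43}}{183623}$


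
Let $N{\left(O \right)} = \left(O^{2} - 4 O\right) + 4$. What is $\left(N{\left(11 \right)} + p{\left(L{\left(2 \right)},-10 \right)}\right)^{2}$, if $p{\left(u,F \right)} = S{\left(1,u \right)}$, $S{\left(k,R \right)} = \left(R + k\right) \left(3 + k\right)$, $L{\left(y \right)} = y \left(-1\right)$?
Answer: $5929$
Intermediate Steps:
$L{\left(y \right)} = - y$
$S{\left(k,R \right)} = \left(3 + k\right) \left(R + k\right)$
$N{\left(O \right)} = 4 + O^{2} - 4 O$
$p{\left(u,F \right)} = 4 + 4 u$ ($p{\left(u,F \right)} = 1^{2} + 3 u + 3 \cdot 1 + u 1 = 1 + 3 u + 3 + u = 4 + 4 u$)
$\left(N{\left(11 \right)} + p{\left(L{\left(2 \right)},-10 \right)}\right)^{2} = \left(\left(4 + 11^{2} - 44\right) + \left(4 + 4 \left(\left(-1\right) 2\right)\right)\right)^{2} = \left(\left(4 + 121 - 44\right) + \left(4 + 4 \left(-2\right)\right)\right)^{2} = \left(81 + \left(4 - 8\right)\right)^{2} = \left(81 - 4\right)^{2} = 77^{2} = 5929$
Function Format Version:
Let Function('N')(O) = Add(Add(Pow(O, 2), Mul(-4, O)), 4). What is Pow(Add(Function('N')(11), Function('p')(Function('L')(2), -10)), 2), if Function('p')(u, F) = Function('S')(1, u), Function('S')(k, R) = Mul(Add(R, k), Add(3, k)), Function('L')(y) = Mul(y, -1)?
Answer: 5929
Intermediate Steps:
Function('L')(y) = Mul(-1, y)
Function('S')(k, R) = Mul(Add(3, k), Add(R, k))
Function('N')(O) = Add(4, Pow(O, 2), Mul(-4, O))
Function('p')(u, F) = Add(4, Mul(4, u)) (Function('p')(u, F) = Add(Pow(1, 2), Mul(3, u), Mul(3, 1), Mul(u, 1)) = Add(1, Mul(3, u), 3, u) = Add(4, Mul(4, u)))
Pow(Add(Function('N')(11), Function('p')(Function('L')(2), -10)), 2) = Pow(Add(Add(4, Pow(11, 2), Mul(-4, 11)), Add(4, Mul(4, Mul(-1, 2)))), 2) = Pow(Add(Add(4, 121, -44), Add(4, Mul(4, -2))), 2) = Pow(Add(81, Add(4, -8)), 2) = Pow(Add(81, -4), 2) = Pow(77, 2) = 5929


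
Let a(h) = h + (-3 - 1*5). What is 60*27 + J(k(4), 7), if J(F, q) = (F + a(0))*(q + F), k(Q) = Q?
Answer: 1576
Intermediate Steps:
a(h) = -8 + h (a(h) = h + (-3 - 5) = h - 8 = -8 + h)
J(F, q) = (-8 + F)*(F + q) (J(F, q) = (F + (-8 + 0))*(q + F) = (F - 8)*(F + q) = (-8 + F)*(F + q))
60*27 + J(k(4), 7) = 60*27 + (4**2 - 8*4 - 8*7 + 4*7) = 1620 + (16 - 32 - 56 + 28) = 1620 - 44 = 1576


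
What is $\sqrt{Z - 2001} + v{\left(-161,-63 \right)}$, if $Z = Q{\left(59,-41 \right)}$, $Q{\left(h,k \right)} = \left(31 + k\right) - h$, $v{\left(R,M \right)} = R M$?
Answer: $10143 + 3 i \sqrt{230} \approx 10143.0 + 45.497 i$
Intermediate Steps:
$v{\left(R,M \right)} = M R$
$Q{\left(h,k \right)} = 31 + k - h$
$Z = -69$ ($Z = 31 - 41 - 59 = -69$)
$\sqrt{Z - 2001} + v{\left(-161,-63 \right)} = \sqrt{-69 - 2001} - -10143 = \sqrt{-2070} + 10143 = 3 i \sqrt{230} + 10143 = 10143 + 3 i \sqrt{230}$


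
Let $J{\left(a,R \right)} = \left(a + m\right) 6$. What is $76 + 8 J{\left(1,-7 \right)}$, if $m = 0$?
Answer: $124$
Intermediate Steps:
$J{\left(a,R \right)} = 6 a$ ($J{\left(a,R \right)} = \left(a + 0\right) 6 = a 6 = 6 a$)
$76 + 8 J{\left(1,-7 \right)} = 76 + 8 \cdot 6 \cdot 1 = 76 + 8 \cdot 6 = 76 + 48 = 124$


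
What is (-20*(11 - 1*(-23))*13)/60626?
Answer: -4420/30313 ≈ -0.14581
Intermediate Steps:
(-20*(11 - 1*(-23))*13)/60626 = (-20*(11 + 23)*13)*(1/60626) = (-20*34*13)*(1/60626) = -680*13*(1/60626) = -8840*1/60626 = -4420/30313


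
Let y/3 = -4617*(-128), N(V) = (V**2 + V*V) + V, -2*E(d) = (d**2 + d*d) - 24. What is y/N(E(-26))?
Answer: 221616/110141 ≈ 2.0121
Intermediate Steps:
E(d) = 12 - d**2 (E(d) = -((d**2 + d*d) - 24)/2 = -((d**2 + d**2) - 24)/2 = -(2*d**2 - 24)/2 = -(-24 + 2*d**2)/2 = 12 - d**2)
N(V) = V + 2*V**2 (N(V) = (V**2 + V**2) + V = 2*V**2 + V = V + 2*V**2)
y = 1772928 (y = 3*(-4617*(-128)) = 3*590976 = 1772928)
y/N(E(-26)) = 1772928/(((12 - 1*(-26)**2)*(1 + 2*(12 - 1*(-26)**2)))) = 1772928/(((12 - 1*676)*(1 + 2*(12 - 1*676)))) = 1772928/(((12 - 676)*(1 + 2*(12 - 676)))) = 1772928/((-664*(1 + 2*(-664)))) = 1772928/((-664*(1 - 1328))) = 1772928/((-664*(-1327))) = 1772928/881128 = 1772928*(1/881128) = 221616/110141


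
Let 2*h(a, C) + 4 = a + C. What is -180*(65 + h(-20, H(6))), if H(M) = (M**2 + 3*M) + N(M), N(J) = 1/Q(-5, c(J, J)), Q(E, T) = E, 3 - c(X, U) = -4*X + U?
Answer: -14382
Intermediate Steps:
c(X, U) = 3 - U + 4*X (c(X, U) = 3 - (-4*X + U) = 3 - (U - 4*X) = 3 + (-U + 4*X) = 3 - U + 4*X)
N(J) = -1/5 (N(J) = 1/(-5) = -1/5)
H(M) = -1/5 + M**2 + 3*M (H(M) = (M**2 + 3*M) - 1/5 = -1/5 + M**2 + 3*M)
h(a, C) = -2 + C/2 + a/2 (h(a, C) = -2 + (a + C)/2 = -2 + (C + a)/2 = -2 + (C/2 + a/2) = -2 + C/2 + a/2)
-180*(65 + h(-20, H(6))) = -180*(65 + (-2 + (-1/5 + 6**2 + 3*6)/2 + (1/2)*(-20))) = -180*(65 + (-2 + (-1/5 + 36 + 18)/2 - 10)) = -180*(65 + (-2 + (1/2)*(269/5) - 10)) = -180*(65 + (-2 + 269/10 - 10)) = -180*(65 + 149/10) = -180*799/10 = -14382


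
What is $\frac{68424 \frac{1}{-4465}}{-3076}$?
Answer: $\frac{17106}{3433585} \approx 0.004982$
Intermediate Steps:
$\frac{68424 \frac{1}{-4465}}{-3076} = 68424 \left(- \frac{1}{4465}\right) \left(- \frac{1}{3076}\right) = \left(- \frac{68424}{4465}\right) \left(- \frac{1}{3076}\right) = \frac{17106}{3433585}$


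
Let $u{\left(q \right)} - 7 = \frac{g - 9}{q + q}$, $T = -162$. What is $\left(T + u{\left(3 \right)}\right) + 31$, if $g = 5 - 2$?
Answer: $-125$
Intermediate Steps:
$g = 3$
$u{\left(q \right)} = 7 - \frac{3}{q}$ ($u{\left(q \right)} = 7 + \frac{3 - 9}{q + q} = 7 - \frac{6}{2 q} = 7 - 6 \frac{1}{2 q} = 7 - \frac{3}{q}$)
$\left(T + u{\left(3 \right)}\right) + 31 = \left(-162 + \left(7 - \frac{3}{3}\right)\right) + 31 = \left(-162 + \left(7 - 1\right)\right) + 31 = \left(-162 + 6\right) + 31 = -156 + 31 = -125$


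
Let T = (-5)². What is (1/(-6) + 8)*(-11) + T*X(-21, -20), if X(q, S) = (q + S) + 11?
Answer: -5017/6 ≈ -836.17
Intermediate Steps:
X(q, S) = 11 + S + q (X(q, S) = (S + q) + 11 = 11 + S + q)
T = 25
(1/(-6) + 8)*(-11) + T*X(-21, -20) = (1/(-6) + 8)*(-11) + 25*(11 - 20 - 21) = (-⅙ + 8)*(-11) + 25*(-30) = (47/6)*(-11) - 750 = -517/6 - 750 = -5017/6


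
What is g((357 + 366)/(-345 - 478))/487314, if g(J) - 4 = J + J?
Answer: 923/200529711 ≈ 4.6028e-6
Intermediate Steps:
g(J) = 4 + 2*J (g(J) = 4 + (J + J) = 4 + 2*J)
g((357 + 366)/(-345 - 478))/487314 = (4 + 2*((357 + 366)/(-345 - 478)))/487314 = (4 + 2*(723/(-823)))*(1/487314) = (4 + 2*(723*(-1/823)))*(1/487314) = (4 + 2*(-723/823))*(1/487314) = (4 - 1446/823)*(1/487314) = (1846/823)*(1/487314) = 923/200529711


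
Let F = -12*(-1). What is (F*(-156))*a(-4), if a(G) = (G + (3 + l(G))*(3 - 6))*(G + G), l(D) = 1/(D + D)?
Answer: -189072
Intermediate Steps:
l(D) = 1/(2*D)
F = 12
a(G) = 2*G*(-9 + G - 3/(2*G)) (a(G) = (G + (3 + 1/(2*G))*(3 - 6))*(G + G) = (G + (3 + 1/(2*G))*(-3))*(2*G) = (G + (-9 - 3/(2*G)))*(2*G) = (-9 + G - 3/(2*G))*(2*G) = 2*G*(-9 + G - 3/(2*G)))
(F*(-156))*a(-4) = (12*(-156))*(-3 + 2*(-4)*(-9 - 4)) = -1872*(-3 + 2*(-4)*(-13)) = -1872*(-3 + 104) = -1872*101 = -189072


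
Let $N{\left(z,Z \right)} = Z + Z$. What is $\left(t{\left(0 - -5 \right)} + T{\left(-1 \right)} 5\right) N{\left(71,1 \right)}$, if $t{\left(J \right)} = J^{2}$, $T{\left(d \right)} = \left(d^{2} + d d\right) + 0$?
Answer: $70$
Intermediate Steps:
$N{\left(z,Z \right)} = 2 Z$
$T{\left(d \right)} = 2 d^{2}$ ($T{\left(d \right)} = \left(d^{2} + d^{2}\right) + 0 = 2 d^{2} + 0 = 2 d^{2}$)
$\left(t{\left(0 - -5 \right)} + T{\left(-1 \right)} 5\right) N{\left(71,1 \right)} = \left(\left(0 - -5\right)^{2} + 2 \left(-1\right)^{2} \cdot 5\right) 2 \cdot 1 = \left(\left(0 + 5\right)^{2} + 2 \cdot 1 \cdot 5\right) 2 = \left(5^{2} + 2 \cdot 5\right) 2 = \left(25 + 10\right) 2 = 35 \cdot 2 = 70$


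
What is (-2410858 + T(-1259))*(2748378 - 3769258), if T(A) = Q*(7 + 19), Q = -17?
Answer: 2461647944000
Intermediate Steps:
T(A) = -442 (T(A) = -17*(7 + 19) = -17*26 = -442)
(-2410858 + T(-1259))*(2748378 - 3769258) = (-2410858 - 442)*(2748378 - 3769258) = -2411300*(-1020880) = 2461647944000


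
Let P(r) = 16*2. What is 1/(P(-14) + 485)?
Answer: 1/517 ≈ 0.0019342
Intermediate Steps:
P(r) = 32
1/(P(-14) + 485) = 1/(32 + 485) = 1/517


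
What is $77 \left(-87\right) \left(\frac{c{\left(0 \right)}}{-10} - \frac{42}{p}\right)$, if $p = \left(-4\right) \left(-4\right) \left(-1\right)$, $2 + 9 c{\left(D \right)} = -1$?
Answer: $- \frac{712327}{40} \approx -17808.0$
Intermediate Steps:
$c{\left(D \right)} = - \frac{1}{3}$ ($c{\left(D \right)} = - \frac{2}{9} + \frac{1}{9} \left(-1\right) = - \frac{2}{9} - \frac{1}{9} = - \frac{1}{3}$)
$p = -16$ ($p = 16 \left(-1\right) = -16$)
$77 \left(-87\right) \left(\frac{c{\left(0 \right)}}{-10} - \frac{42}{p}\right) = 77 \left(-87\right) \left(- \frac{1}{3 \left(-10\right)} - \frac{42}{-16}\right) = - 6699 \left(\left(- \frac{1}{3}\right) \left(- \frac{1}{10}\right) - - \frac{21}{8}\right) = - 6699 \left(\frac{1}{30} + \frac{21}{8}\right) = \left(-6699\right) \frac{319}{120} = - \frac{712327}{40}$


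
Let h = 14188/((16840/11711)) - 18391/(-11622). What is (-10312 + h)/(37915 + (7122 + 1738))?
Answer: -5427302489/572159050125 ≈ -0.0094856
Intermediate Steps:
h = 120710679871/12232155 (h = 14188/((16840*(1/11711))) - 18391*(-1/11622) = 14188/(16840/11711) + 18391/11622 = 14188*(11711/16840) + 18391/11622 = 41538917/4210 + 18391/11622 = 120710679871/12232155 ≈ 9868.3)
(-10312 + h)/(37915 + (7122 + 1738)) = (-10312 + 120710679871/12232155)/(37915 + (7122 + 1738)) = -5427302489/(12232155*(37915 + 8860)) = -5427302489/12232155/46775 = -5427302489/12232155*1/46775 = -5427302489/572159050125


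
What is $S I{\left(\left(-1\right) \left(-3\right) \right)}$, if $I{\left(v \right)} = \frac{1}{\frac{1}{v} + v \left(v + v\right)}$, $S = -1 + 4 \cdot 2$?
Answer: $\frac{21}{55} \approx 0.38182$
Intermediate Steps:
$S = 7$ ($S = -1 + 8 = 7$)
$I{\left(v \right)} = \frac{1}{\frac{1}{v} + 2 v^{2}}$ ($I{\left(v \right)} = \frac{1}{\frac{1}{v} + v 2 v} = \frac{1}{\frac{1}{v} + 2 v^{2}}$)
$S I{\left(\left(-1\right) \left(-3\right) \right)} = 7 \frac{\left(-1\right) \left(-3\right)}{1 + 2 \left(\left(-1\right) \left(-3\right)\right)^{3}} = 7 \frac{3}{1 + 2 \cdot 3^{3}} = 7 \frac{3}{1 + 2 \cdot 27} = 7 \frac{3}{1 + 54} = 7 \cdot \frac{3}{55} = \frac{21}{55}$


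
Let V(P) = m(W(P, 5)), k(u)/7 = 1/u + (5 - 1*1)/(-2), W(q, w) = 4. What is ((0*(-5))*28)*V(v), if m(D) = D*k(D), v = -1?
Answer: 0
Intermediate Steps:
k(u) = -14 + 7/u (k(u) = 7*(1/u + (5 - 1*1)/(-2)) = 7*(1/u + (5 - 1)*(-½)) = 7*(1/u + 4*(-½)) = 7*(1/u - 2) = 7*(-2 + 1/u) = -14 + 7/u)
m(D) = D*(-14 + 7/D)
V(P) = -49 (V(P) = 7 - 14*4 = 7 - 56 = -49)
((0*(-5))*28)*V(v) = ((0*(-5))*28)*(-49) = (0*28)*(-49) = 0*(-49) = 0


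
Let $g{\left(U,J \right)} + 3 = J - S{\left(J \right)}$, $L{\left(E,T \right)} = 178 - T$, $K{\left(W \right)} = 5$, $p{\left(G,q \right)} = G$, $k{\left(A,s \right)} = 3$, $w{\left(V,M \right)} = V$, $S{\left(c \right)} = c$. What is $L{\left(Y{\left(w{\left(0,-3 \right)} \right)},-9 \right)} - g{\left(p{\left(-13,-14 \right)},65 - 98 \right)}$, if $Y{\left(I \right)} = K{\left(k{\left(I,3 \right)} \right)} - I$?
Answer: $190$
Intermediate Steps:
$Y{\left(I \right)} = 5 - I$
$g{\left(U,J \right)} = -3$ ($g{\left(U,J \right)} = -3 + \left(J - J\right) = -3 + 0 = -3$)
$L{\left(Y{\left(w{\left(0,-3 \right)} \right)},-9 \right)} - g{\left(p{\left(-13,-14 \right)},65 - 98 \right)} = \left(178 - -9\right) - -3 = \left(178 + 9\right) + 3 = 187 + 3 = 190$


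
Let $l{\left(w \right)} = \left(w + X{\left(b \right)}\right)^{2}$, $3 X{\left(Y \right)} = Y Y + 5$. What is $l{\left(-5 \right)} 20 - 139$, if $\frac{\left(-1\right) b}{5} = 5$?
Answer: $840361$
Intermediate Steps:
$b = -25$ ($b = \left(-5\right) 5 = -25$)
$X{\left(Y \right)} = \frac{5}{3} + \frac{Y^{2}}{3}$ ($X{\left(Y \right)} = \frac{Y Y + 5}{3} = \frac{Y^{2} + 5}{3} = \frac{5 + Y^{2}}{3} = \frac{5}{3} + \frac{Y^{2}}{3}$)
$l{\left(w \right)} = \left(210 + w\right)^{2}$ ($l{\left(w \right)} = \left(w + \left(\frac{5}{3} + \frac{\left(-25\right)^{2}}{3}\right)\right)^{2} = \left(w + \left(\frac{5}{3} + \frac{1}{3} \cdot 625\right)\right)^{2} = \left(w + \left(\frac{5}{3} + \frac{625}{3}\right)\right)^{2} = \left(w + 210\right)^{2} = \left(210 + w\right)^{2}$)
$l{\left(-5 \right)} 20 - 139 = \left(210 - 5\right)^{2} \cdot 20 - 139 = 205^{2} \cdot 20 - 139 = 42025 \cdot 20 - 139 = 840500 - 139 = 840361$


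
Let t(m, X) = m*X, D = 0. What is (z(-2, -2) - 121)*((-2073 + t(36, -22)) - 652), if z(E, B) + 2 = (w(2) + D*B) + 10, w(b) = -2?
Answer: 404455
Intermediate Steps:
t(m, X) = X*m
z(E, B) = 6 (z(E, B) = -2 + ((-2 + 0*B) + 10) = -2 + ((-2 + 0) + 10) = -2 + (-2 + 10) = -2 + 8 = 6)
(z(-2, -2) - 121)*((-2073 + t(36, -22)) - 652) = (6 - 121)*((-2073 - 22*36) - 652) = -115*((-2073 - 792) - 652) = -115*(-2865 - 652) = -115*(-3517) = 404455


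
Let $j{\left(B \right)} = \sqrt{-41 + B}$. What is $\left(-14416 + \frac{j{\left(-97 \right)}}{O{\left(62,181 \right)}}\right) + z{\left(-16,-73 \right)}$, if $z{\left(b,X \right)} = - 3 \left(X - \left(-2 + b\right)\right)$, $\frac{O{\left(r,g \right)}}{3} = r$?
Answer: $-14251 + \frac{i \sqrt{138}}{186} \approx -14251.0 + 0.063158 i$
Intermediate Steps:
$O{\left(r,g \right)} = 3 r$
$z{\left(b,X \right)} = -6 - 3 X + 3 b$ ($z{\left(b,X \right)} = - 3 \left(2 + X - b\right) = -6 - 3 X + 3 b$)
$\left(-14416 + \frac{j{\left(-97 \right)}}{O{\left(62,181 \right)}}\right) + z{\left(-16,-73 \right)} = \left(-14416 + \frac{\sqrt{-41 - 97}}{3 \cdot 62}\right) - -165 = \left(-14416 + \frac{\sqrt{-138}}{186}\right) - -165 = \left(-14416 + i \sqrt{138} \cdot \frac{1}{186}\right) + 165 = \left(-14416 + \frac{i \sqrt{138}}{186}\right) + 165 = -14251 + \frac{i \sqrt{138}}{186}$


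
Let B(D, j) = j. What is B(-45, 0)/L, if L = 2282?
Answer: 0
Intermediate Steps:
B(-45, 0)/L = 0/2282 = 0*(1/2282) = 0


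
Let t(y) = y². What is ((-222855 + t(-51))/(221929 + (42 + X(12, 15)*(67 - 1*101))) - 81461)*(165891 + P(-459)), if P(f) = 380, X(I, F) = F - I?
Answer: -3005163907681873/221869 ≈ -1.3545e+10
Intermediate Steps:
((-222855 + t(-51))/(221929 + (42 + X(12, 15)*(67 - 1*101))) - 81461)*(165891 + P(-459)) = ((-222855 + (-51)²)/(221929 + (42 + (15 - 1*12)*(67 - 1*101))) - 81461)*(165891 + 380) = ((-222855 + 2601)/(221929 + (42 + (15 - 12)*(67 - 101))) - 81461)*166271 = (-220254/(221929 + (42 + 3*(-34))) - 81461)*166271 = (-220254/(221929 + (42 - 102)) - 81461)*166271 = (-220254/(221929 - 60) - 81461)*166271 = (-220254/221869 - 81461)*166271 = -18073890863/221869*166271 = -3005163907681873/221869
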